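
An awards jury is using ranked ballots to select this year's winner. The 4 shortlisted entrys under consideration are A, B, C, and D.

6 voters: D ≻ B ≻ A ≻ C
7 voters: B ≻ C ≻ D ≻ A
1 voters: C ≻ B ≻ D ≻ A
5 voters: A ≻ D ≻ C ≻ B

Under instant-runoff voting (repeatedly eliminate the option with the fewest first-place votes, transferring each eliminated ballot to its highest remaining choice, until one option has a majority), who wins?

Round 1: B 7, D 6, A 5, C 1. C has the fewest and is eliminated.
Round 2: B 8, D 6, A 5. A has the fewest and is eliminated.
Round 3: D 11, B 8. D has a majority.

D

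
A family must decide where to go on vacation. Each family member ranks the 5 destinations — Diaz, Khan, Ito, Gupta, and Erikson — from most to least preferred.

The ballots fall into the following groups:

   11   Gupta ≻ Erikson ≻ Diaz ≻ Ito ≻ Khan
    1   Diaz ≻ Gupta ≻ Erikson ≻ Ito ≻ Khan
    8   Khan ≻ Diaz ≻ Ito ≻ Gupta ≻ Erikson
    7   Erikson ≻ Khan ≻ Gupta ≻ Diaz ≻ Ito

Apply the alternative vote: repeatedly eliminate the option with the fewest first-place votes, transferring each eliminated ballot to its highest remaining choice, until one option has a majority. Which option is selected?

Khan

Round 1: Gupta 11, Khan 8, Erikson 7, Diaz 1, Ito 0. Ito has the fewest and is eliminated.
Round 2: Gupta 11, Khan 8, Erikson 7, Diaz 1. Diaz has the fewest and is eliminated.
Round 3: Gupta 12, Khan 8, Erikson 7. Erikson has the fewest and is eliminated.
Round 4: Khan 15, Gupta 12. Khan has a majority.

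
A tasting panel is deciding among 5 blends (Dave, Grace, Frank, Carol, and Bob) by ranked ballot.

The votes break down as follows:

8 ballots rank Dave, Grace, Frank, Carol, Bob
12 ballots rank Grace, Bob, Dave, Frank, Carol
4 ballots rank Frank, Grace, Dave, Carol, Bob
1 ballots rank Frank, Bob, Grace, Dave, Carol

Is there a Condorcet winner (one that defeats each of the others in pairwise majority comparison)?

Yes

Head-to-head results (25 voters total):
Dave vs Grace: Grace wins 17–8.
Dave vs Frank: Dave wins 20–5.
Dave vs Carol: Dave wins 25–0.
Dave vs Bob: Bob wins 13–12.
Grace vs Frank: Grace wins 20–5.
Grace vs Carol: Grace wins 25–0.
Grace vs Bob: Grace wins 24–1.
Frank vs Carol: Frank wins 25–0.
Frank vs Bob: Frank wins 13–12.
Carol vs Bob: Bob wins 13–12.
Grace beats each rival — Dave (17–8), Frank (20–5), Carol (25–0), Bob (24–1) — so Grace is the Condorcet winner.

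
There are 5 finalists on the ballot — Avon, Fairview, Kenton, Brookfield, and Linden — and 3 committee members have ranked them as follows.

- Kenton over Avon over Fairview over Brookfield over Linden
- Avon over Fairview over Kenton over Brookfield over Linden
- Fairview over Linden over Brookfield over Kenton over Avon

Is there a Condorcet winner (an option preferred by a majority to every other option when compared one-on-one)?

No

Head-to-head results (3 voters total):
Avon vs Fairview: Avon wins 2–1.
Avon vs Kenton: Kenton wins 2–1.
Avon vs Brookfield: Avon wins 2–1.
Avon vs Linden: Avon wins 2–1.
Fairview vs Kenton: Fairview wins 2–1.
Fairview vs Brookfield: Fairview wins 3–0.
Fairview vs Linden: Fairview wins 3–0.
Kenton vs Brookfield: Kenton wins 2–1.
Kenton vs Linden: Kenton wins 2–1.
Brookfield vs Linden: Brookfield wins 2–1.
No candidate beats all others: Avon beats Fairview beats Kenton beats Avon, a majority cycle.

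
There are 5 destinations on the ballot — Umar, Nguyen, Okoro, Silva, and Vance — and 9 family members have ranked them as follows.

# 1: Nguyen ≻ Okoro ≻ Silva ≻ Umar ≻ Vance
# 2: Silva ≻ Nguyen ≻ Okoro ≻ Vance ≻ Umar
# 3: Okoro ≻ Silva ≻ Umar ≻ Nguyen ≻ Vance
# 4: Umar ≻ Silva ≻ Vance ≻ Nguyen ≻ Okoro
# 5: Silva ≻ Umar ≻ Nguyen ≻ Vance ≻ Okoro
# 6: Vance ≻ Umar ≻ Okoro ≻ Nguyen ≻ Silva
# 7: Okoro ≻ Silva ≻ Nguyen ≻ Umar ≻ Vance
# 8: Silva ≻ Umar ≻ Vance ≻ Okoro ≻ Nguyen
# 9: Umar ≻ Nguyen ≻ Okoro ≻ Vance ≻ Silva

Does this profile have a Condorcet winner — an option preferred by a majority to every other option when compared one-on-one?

No

Head-to-head results (9 voters total):
Umar vs Nguyen: Umar wins 6–3.
Umar vs Okoro: Umar wins 5–4.
Umar vs Silva: Silva wins 6–3.
Umar vs Vance: Umar wins 7–2.
Nguyen vs Okoro: Nguyen wins 5–4.
Nguyen vs Silva: Silva wins 6–3.
Nguyen vs Vance: Nguyen wins 6–3.
Okoro vs Silva: Okoro wins 5–4.
Okoro vs Vance: Okoro wins 5–4.
Silva vs Vance: Silva wins 7–2.
No candidate beats all others: Umar beats Okoro beats Silva beats Umar, a majority cycle.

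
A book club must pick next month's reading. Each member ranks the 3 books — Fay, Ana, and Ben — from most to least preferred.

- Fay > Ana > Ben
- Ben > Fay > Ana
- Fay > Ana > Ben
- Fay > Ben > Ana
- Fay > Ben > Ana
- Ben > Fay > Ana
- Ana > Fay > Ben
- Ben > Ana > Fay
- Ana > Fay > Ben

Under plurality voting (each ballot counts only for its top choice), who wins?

First-place vote totals:
  Fay: 4
  Ana: 2
  Ben: 3
Fay has the most first-place votes.

Fay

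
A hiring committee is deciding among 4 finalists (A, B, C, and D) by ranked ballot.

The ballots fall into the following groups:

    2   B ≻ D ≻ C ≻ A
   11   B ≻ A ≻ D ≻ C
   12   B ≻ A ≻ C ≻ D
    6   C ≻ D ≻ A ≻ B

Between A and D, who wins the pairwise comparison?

Ballots ranking A above D: 11+12 = 23.
Ballots ranking D above A: 2+6 = 8.
A wins the head-to-head, 23–8.

A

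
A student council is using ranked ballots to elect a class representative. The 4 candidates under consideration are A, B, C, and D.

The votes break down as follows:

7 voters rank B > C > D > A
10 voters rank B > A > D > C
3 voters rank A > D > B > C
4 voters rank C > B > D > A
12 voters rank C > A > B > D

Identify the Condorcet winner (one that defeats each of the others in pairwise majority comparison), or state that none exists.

Head-to-head results (36 voters total):
A vs B: B wins 21–15.
A vs C: C wins 23–13.
A vs D: A wins 25–11.
B vs C: B wins 20–16.
B vs D: B wins 33–3.
C vs D: C wins 23–13.
B beats each rival — A (21–15), C (20–16), D (33–3) — so B is the Condorcet winner.

B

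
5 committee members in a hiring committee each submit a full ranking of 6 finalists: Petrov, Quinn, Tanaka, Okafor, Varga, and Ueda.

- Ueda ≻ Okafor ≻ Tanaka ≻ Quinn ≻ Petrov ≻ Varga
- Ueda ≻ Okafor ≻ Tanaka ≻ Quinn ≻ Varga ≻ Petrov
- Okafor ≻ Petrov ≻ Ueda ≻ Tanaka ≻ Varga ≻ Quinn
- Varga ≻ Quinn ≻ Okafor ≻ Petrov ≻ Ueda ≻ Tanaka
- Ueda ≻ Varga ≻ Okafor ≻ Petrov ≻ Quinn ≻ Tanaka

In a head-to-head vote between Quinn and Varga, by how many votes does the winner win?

Ballots ranking Quinn above Varga: 2.
Ballots ranking Varga above Quinn: 3.
Varga wins 3–2, a margin of 1.

1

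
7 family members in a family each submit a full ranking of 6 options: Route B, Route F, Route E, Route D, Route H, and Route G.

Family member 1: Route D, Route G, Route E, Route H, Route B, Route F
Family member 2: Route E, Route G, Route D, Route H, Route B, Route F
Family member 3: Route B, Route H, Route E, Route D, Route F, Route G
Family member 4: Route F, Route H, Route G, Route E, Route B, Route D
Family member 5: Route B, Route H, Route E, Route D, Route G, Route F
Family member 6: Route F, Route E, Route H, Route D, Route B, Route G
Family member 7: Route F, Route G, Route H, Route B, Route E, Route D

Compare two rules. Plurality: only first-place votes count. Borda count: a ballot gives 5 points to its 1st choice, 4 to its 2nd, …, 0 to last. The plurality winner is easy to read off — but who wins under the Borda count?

Route H

Plurality first-place counts: Route B 2, Route F 3, Route E 1, Route D 1, Route H 0, Route G 0 → Route F.
Borda totals: Route B 16, Route F 16, Route E 21, Route D 14, Route H 22, Route G 16 → Route H.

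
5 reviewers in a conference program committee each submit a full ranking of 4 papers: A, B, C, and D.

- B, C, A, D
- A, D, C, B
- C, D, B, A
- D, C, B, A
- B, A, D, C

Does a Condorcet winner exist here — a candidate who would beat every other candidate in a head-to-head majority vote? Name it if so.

Head-to-head results (5 voters total):
A vs B: B wins 4–1.
A vs C: C wins 3–2.
A vs D: A wins 3–2.
B vs C: C wins 3–2.
B vs D: D wins 3–2.
C vs D: D wins 3–2.
No candidate beats all others: A beats D beats B beats A, a majority cycle.

There is no Condorcet winner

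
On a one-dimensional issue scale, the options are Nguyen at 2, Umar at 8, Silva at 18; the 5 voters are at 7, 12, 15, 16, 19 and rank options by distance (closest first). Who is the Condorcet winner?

With single-peaked preferences on a line, the Condorcet winner is the candidate closest to the median voter.
The median voter (position 15) is closest to Silva at 18.
Check: Silva vs Umar — voters closer to Silva: 3 of 5.

Silva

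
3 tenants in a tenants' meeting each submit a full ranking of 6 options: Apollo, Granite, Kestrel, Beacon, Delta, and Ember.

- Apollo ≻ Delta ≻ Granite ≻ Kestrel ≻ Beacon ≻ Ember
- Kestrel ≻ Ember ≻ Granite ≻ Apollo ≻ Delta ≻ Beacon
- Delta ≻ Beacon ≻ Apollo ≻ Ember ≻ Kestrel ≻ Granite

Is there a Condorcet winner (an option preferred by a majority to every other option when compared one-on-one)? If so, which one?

Head-to-head results (3 voters total):
Apollo vs Granite: Apollo wins 2–1.
Apollo vs Kestrel: Apollo wins 2–1.
Apollo vs Beacon: Apollo wins 2–1.
Apollo vs Delta: Apollo wins 2–1.
Apollo vs Ember: Apollo wins 2–1.
Granite vs Kestrel: Kestrel wins 2–1.
Granite vs Beacon: Granite wins 2–1.
Granite vs Delta: Delta wins 2–1.
Granite vs Ember: Ember wins 2–1.
Kestrel vs Beacon: Kestrel wins 2–1.
Kestrel vs Delta: Delta wins 2–1.
Kestrel vs Ember: Kestrel wins 2–1.
Beacon vs Delta: Delta wins 3–0.
Beacon vs Ember: Beacon wins 2–1.
Delta vs Ember: Delta wins 2–1.
Apollo beats each rival — Granite (2–1), Kestrel (2–1), Beacon (2–1), Delta (2–1), Ember (2–1) — so Apollo is the Condorcet winner.

Apollo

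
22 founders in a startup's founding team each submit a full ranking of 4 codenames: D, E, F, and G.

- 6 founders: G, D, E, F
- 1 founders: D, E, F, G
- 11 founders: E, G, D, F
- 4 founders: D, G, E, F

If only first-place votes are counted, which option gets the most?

E

First-place vote totals:
  D: 5
  E: 11
  F: 0
  G: 6
E has the most first-place votes.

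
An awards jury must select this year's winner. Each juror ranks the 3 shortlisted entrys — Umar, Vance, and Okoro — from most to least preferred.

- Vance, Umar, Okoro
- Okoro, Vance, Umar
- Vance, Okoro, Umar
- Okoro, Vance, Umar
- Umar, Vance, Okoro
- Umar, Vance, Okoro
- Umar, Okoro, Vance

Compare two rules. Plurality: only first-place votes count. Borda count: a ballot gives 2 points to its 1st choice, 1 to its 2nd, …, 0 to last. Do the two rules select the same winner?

No

Plurality first-place counts: Umar 3, Vance 2, Okoro 2 → Umar.
Borda totals: Umar 7, Vance 8, Okoro 6 → Vance.
The two rules disagree: plurality picks Umar, Borda picks Vance.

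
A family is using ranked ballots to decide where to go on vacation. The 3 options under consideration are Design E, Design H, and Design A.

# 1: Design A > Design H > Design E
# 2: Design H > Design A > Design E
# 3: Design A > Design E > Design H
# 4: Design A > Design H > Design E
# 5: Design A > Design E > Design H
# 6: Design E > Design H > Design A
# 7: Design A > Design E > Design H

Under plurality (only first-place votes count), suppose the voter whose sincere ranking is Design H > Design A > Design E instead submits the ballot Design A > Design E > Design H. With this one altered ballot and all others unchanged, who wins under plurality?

Design A

First-place totals with the altered ballot: Design E 1, Design H 0, Design A 6.
The winner is unchanged: still Design A.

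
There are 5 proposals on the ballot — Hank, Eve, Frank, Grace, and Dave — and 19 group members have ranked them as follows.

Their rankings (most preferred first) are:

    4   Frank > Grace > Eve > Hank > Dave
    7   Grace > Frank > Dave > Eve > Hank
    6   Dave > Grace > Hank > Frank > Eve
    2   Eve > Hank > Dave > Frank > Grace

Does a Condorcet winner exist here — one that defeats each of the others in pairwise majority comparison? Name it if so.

Grace

Head-to-head results (19 voters total):
Hank vs Eve: Eve wins 13–6.
Hank vs Frank: Frank wins 11–8.
Hank vs Grace: Grace wins 17–2.
Hank vs Dave: Dave wins 13–6.
Eve vs Frank: Frank wins 17–2.
Eve vs Grace: Grace wins 17–2.
Eve vs Dave: Dave wins 13–6.
Frank vs Grace: Grace wins 13–6.
Frank vs Dave: Frank wins 11–8.
Grace vs Dave: Grace wins 11–8.
Grace beats each rival — Hank (17–2), Eve (17–2), Frank (13–6), Dave (11–8) — so Grace is the Condorcet winner.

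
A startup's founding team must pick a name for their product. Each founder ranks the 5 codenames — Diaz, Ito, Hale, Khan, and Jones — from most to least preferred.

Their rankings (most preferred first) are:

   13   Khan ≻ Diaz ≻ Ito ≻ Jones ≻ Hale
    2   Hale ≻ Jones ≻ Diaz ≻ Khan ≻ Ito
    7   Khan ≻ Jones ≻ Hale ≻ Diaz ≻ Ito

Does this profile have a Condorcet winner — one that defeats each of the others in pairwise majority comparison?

Yes

Head-to-head results (22 voters total):
Diaz vs Ito: Diaz wins 22–0.
Diaz vs Hale: Diaz wins 13–9.
Diaz vs Khan: Khan wins 20–2.
Diaz vs Jones: Diaz wins 13–9.
Ito vs Hale: Ito wins 13–9.
Ito vs Khan: Khan wins 22–0.
Ito vs Jones: Ito wins 13–9.
Hale vs Khan: Khan wins 20–2.
Hale vs Jones: Jones wins 20–2.
Khan vs Jones: Khan wins 20–2.
Khan beats each rival — Diaz (20–2), Ito (22–0), Hale (20–2), Jones (20–2) — so Khan is the Condorcet winner.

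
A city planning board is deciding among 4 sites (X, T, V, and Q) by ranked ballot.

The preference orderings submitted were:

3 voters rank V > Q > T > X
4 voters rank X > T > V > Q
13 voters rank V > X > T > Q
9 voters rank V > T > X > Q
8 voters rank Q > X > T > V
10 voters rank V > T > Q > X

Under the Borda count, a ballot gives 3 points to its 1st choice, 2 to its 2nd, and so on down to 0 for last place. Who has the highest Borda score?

Borda scores:
  X: 3·0 + 4·3 + 13·2 + 9·1 + 8·2 + 10·0 = 63
  T: 3·1 + 4·2 + 13·1 + 9·2 + 8·1 + 10·2 = 70
  V: 3·3 + 4·1 + 13·3 + 9·3 + 8·0 + 10·3 = 109
  Q: 3·2 + 4·0 + 13·0 + 9·0 + 8·3 + 10·1 = 40
V has the highest total.

V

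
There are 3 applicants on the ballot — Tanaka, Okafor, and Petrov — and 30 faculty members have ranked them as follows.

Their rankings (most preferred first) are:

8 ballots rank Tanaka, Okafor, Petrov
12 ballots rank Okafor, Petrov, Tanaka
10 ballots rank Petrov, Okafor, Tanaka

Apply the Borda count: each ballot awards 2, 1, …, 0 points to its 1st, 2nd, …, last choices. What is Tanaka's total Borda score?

16

Borda scores:
  Tanaka: 8·2 + 12·0 + 10·0 = 16
  Okafor: 8·1 + 12·2 + 10·1 = 42
  Petrov: 8·0 + 12·1 + 10·2 = 32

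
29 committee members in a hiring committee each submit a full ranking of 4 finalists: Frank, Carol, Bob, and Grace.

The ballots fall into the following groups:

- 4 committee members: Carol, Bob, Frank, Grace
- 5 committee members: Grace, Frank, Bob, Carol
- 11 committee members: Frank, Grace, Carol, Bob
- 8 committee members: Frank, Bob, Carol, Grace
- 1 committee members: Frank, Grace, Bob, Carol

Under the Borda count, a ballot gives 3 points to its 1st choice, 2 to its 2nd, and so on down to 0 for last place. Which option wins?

Borda scores:
  Frank: 4·1 + 5·2 + 11·3 + 8·3 + 3 = 74
  Carol: 4·3 + 5·0 + 11·1 + 8·1 + 0 = 31
  Bob: 4·2 + 5·1 + 11·0 + 8·2 + 1 = 30
  Grace: 4·0 + 5·3 + 11·2 + 8·0 + 2 = 39
Frank has the highest total.

Frank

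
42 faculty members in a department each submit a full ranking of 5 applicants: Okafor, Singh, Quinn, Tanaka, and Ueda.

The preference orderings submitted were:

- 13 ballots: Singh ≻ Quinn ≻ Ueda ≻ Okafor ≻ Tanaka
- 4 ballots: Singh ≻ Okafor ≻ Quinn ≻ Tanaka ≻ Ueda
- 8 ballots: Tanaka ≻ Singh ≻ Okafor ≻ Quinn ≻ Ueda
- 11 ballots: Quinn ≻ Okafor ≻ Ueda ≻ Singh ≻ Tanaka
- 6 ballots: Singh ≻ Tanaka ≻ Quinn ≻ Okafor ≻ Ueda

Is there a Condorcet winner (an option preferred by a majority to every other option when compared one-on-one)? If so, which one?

Head-to-head results (42 voters total):
Okafor vs Singh: Singh wins 31–11.
Okafor vs Quinn: Quinn wins 30–12.
Okafor vs Tanaka: Okafor wins 28–14.
Okafor vs Ueda: Okafor wins 29–13.
Singh vs Quinn: Singh wins 31–11.
Singh vs Tanaka: Singh wins 34–8.
Singh vs Ueda: Singh wins 31–11.
Quinn vs Tanaka: Quinn wins 28–14.
Quinn vs Ueda: Quinn wins 42–0.
Tanaka vs Ueda: Ueda wins 24–18.
Singh beats each rival — Okafor (31–11), Quinn (31–11), Tanaka (34–8), Ueda (31–11) — so Singh is the Condorcet winner.

Singh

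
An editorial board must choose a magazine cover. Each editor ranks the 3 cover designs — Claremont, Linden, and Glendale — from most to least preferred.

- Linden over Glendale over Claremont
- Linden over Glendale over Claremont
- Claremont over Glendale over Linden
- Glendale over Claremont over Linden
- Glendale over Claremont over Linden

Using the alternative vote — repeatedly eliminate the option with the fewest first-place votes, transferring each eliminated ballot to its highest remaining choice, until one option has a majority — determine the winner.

Glendale

Round 1: Linden 2, Glendale 2, Claremont 1. Claremont has the fewest and is eliminated.
Round 2: Glendale 3, Linden 2. Glendale has a majority.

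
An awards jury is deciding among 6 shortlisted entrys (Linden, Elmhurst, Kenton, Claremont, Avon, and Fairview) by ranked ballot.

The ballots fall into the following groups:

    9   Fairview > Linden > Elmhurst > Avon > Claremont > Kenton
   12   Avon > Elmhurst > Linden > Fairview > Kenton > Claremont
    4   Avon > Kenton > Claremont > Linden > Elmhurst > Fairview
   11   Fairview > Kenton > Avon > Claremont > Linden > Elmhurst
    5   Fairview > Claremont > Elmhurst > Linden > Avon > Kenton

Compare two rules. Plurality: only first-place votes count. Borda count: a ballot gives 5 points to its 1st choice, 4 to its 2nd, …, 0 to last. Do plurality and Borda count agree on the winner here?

Plurality first-place counts: Linden 0, Elmhurst 0, Kenton 0, Claremont 0, Avon 16, Fairview 25 → Fairview.
Borda totals: Linden 101, Elmhurst 94, Kenton 72, Claremont 63, Avon 136, Fairview 149 → Fairview.
The two rules agree on Fairview.

Yes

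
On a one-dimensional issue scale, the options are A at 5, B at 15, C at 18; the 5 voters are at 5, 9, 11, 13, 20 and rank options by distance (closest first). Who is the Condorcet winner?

With single-peaked preferences on a line, the Condorcet winner is the candidate closest to the median voter.
The median voter (position 11) is closest to B at 15.
Check: B vs C — voters closer to B: 4 of 5.

B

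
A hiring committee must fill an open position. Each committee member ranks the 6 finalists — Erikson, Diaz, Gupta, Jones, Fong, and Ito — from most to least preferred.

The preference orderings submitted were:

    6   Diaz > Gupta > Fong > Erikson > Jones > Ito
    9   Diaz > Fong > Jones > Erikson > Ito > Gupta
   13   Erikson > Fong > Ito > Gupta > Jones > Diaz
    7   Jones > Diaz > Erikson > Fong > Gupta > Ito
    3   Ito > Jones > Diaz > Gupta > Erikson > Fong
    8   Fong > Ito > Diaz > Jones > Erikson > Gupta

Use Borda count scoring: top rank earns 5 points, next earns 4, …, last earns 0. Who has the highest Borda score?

Borda scores:
  Erikson: 6·2 + 9·2 + 13·5 + 7·3 + 3·1 + 8·1 = 127
  Diaz: 6·5 + 9·5 + 13·0 + 7·4 + 3·3 + 8·3 = 136
  Gupta: 6·4 + 9·0 + 13·2 + 7·1 + 3·2 + 8·0 = 63
  Jones: 6·1 + 9·3 + 13·1 + 7·5 + 3·4 + 8·2 = 109
  Fong: 6·3 + 9·4 + 13·4 + 7·2 + 3·0 + 8·5 = 160
  Ito: 6·0 + 9·1 + 13·3 + 7·0 + 3·5 + 8·4 = 95
Fong has the highest total.

Fong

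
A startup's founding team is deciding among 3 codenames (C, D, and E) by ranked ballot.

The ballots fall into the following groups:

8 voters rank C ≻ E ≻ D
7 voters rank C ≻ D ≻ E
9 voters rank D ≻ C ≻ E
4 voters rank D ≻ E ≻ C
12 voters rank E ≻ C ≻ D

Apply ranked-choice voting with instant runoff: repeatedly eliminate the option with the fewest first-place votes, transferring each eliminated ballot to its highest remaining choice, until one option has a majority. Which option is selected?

Round 1: C 15, D 13, E 12. E has the fewest and is eliminated.
Round 2: C 27, D 13. C has a majority.

C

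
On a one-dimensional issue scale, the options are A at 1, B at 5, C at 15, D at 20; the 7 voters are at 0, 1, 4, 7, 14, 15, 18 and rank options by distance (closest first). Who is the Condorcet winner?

With single-peaked preferences on a line, the Condorcet winner is the candidate closest to the median voter.
The median voter (position 7) is closest to B at 5.
Check: B vs C — voters closer to B: 4 of 7.

B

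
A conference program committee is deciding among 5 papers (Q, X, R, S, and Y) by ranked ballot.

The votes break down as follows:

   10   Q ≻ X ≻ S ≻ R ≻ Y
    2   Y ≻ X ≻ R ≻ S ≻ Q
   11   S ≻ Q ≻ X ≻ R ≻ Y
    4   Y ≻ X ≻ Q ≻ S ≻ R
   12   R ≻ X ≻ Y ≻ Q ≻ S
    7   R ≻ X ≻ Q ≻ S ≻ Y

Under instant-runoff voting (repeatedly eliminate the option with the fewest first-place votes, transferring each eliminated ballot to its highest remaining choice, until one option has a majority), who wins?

Q

Round 1: R 19, S 11, Q 10, Y 6, X 0. X has the fewest and is eliminated.
Round 2: R 19, S 11, Q 10, Y 6. Y has the fewest and is eliminated.
Round 3: R 21, Q 14, S 11. S has the fewest and is eliminated.
Round 4: Q 25, R 21. Q has a majority.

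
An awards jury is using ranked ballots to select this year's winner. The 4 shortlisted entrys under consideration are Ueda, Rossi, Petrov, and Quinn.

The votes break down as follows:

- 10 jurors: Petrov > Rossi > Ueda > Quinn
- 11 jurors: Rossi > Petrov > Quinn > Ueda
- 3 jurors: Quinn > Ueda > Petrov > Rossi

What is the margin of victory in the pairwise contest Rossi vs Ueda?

Ballots ranking Rossi above Ueda: 10+11 = 21.
Ballots ranking Ueda above Rossi: 3.
Rossi wins 21–3, a margin of 18.

18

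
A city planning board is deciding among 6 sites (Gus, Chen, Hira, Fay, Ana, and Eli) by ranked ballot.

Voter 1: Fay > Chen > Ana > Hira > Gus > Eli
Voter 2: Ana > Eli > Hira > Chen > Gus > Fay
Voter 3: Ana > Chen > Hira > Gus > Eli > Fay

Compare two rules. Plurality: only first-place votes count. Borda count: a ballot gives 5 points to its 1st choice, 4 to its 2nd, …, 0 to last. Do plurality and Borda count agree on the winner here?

Yes

Plurality first-place counts: Gus 0, Chen 0, Hira 0, Fay 1, Ana 2, Eli 0 → Ana.
Borda totals: Gus 4, Chen 10, Hira 8, Fay 5, Ana 13, Eli 5 → Ana.
The two rules agree on Ana.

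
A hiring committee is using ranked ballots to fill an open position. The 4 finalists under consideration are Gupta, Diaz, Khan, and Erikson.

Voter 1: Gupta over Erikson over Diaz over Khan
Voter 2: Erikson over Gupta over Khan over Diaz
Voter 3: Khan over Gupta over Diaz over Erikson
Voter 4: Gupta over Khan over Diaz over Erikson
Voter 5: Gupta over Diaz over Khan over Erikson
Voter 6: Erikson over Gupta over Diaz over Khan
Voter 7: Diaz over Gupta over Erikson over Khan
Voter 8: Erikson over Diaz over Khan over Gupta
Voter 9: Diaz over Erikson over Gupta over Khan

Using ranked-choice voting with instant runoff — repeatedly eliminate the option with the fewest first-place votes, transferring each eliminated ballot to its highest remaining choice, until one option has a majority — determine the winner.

Round 1: Gupta 3, Erikson 3, Diaz 2, Khan 1. Khan has the fewest and is eliminated.
Round 2: Gupta 4, Erikson 3, Diaz 2. Diaz has the fewest and is eliminated.
Round 3: Gupta 5, Erikson 4. Gupta has a majority.

Gupta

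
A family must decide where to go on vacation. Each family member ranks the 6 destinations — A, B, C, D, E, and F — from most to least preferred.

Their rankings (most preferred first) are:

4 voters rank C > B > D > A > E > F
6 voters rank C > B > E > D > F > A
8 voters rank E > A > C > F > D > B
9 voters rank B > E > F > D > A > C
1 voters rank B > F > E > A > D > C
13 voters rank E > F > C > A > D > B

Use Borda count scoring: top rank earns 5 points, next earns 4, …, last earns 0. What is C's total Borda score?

Borda scores:
  A: 4·2 + 6·0 + 8·4 + 9·1 + 2 + 13·2 = 77
  B: 4·4 + 6·4 + 8·0 + 9·5 + 5 + 13·0 = 90
  C: 4·5 + 6·5 + 8·3 + 9·0 + 0 + 13·3 = 113
  D: 4·3 + 6·2 + 8·1 + 9·2 + 1 + 13·1 = 64
  E: 4·1 + 6·3 + 8·5 + 9·4 + 3 + 13·5 = 166
  F: 4·0 + 6·1 + 8·2 + 9·3 + 4 + 13·4 = 105

113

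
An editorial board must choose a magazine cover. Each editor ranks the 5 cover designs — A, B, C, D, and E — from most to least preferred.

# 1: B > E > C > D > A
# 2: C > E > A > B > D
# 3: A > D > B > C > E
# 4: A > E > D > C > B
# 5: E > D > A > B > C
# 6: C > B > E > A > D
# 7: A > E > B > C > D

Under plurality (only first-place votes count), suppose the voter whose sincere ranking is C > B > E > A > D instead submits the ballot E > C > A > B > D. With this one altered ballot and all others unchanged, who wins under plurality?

First-place totals with the altered ballot: A 3, B 1, C 1, D 0, E 2.
The winner is unchanged: still A.

A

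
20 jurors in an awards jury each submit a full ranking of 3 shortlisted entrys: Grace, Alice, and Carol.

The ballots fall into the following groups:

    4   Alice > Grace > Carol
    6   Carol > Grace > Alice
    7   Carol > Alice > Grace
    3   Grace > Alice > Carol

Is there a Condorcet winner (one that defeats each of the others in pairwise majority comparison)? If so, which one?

Head-to-head results (20 voters total):
Grace vs Alice: Alice wins 11–9.
Grace vs Carol: Carol wins 13–7.
Alice vs Carol: Carol wins 13–7.
Carol beats each rival — Grace (13–7), Alice (13–7) — so Carol is the Condorcet winner.

Carol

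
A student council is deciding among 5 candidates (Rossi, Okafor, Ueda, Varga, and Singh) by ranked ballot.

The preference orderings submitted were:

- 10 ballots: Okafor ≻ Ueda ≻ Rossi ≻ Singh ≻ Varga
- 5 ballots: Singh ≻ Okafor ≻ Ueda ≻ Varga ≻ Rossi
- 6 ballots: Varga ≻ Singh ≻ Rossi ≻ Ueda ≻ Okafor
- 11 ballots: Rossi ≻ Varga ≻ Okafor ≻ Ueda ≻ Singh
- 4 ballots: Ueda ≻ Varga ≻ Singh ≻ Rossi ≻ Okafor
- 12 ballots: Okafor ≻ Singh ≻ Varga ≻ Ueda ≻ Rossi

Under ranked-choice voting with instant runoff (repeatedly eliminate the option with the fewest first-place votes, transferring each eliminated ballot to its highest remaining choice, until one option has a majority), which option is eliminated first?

Ueda

Round 1: Okafor 22, Rossi 11, Varga 6, Singh 5, Ueda 4. Ueda has the fewest and is eliminated.
Round 2: Okafor 22, Rossi 11, Varga 10, Singh 5. Singh has the fewest and is eliminated.
Round 3: Okafor 27, Rossi 11, Varga 10. Okafor has a majority.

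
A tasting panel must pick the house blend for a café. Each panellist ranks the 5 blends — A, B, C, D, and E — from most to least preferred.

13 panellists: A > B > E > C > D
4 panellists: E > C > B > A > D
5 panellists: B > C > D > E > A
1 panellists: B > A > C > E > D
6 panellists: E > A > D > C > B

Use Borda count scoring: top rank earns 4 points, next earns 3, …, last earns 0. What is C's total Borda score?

48

Borda scores:
  A: 13·4 + 4·1 + 5·0 + 3 + 6·3 = 77
  B: 13·3 + 4·2 + 5·4 + 4 + 6·0 = 71
  C: 13·1 + 4·3 + 5·3 + 2 + 6·1 = 48
  D: 13·0 + 4·0 + 5·2 + 0 + 6·2 = 22
  E: 13·2 + 4·4 + 5·1 + 1 + 6·4 = 72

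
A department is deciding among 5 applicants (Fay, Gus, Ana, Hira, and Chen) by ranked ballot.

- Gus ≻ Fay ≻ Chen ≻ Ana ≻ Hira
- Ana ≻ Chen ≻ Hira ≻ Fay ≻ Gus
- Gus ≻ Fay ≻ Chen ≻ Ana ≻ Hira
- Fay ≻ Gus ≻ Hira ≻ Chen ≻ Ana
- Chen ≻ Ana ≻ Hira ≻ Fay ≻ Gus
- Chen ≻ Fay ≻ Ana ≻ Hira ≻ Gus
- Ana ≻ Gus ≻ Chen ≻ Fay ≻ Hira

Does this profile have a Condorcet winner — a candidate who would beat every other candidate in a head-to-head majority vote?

No

Head-to-head results (7 voters total):
Fay vs Gus: Fay wins 4–3.
Fay vs Ana: Fay wins 4–3.
Fay vs Hira: Fay wins 5–2.
Fay vs Chen: Chen wins 4–3.
Gus vs Ana: Ana wins 4–3.
Gus vs Hira: Gus wins 4–3.
Gus vs Chen: Gus wins 4–3.
Ana vs Hira: Ana wins 6–1.
Ana vs Chen: Chen wins 5–2.
Hira vs Chen: Chen wins 6–1.
No candidate beats all others: Fay beats Gus beats Chen beats Fay, a majority cycle.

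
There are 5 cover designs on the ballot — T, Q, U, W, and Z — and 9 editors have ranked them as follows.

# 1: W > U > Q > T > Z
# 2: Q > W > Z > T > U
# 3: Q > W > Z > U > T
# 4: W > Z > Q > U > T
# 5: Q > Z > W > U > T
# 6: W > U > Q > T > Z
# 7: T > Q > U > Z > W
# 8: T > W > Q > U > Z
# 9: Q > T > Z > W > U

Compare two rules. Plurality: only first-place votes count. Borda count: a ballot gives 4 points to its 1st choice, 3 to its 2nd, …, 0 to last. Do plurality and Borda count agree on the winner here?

Plurality first-place counts: T 2, Q 4, U 0, W 3, Z 0 → Q.
Borda totals: T 14, Q 27, U 12, W 24, Z 13 → Q.
The two rules agree on Q.

Yes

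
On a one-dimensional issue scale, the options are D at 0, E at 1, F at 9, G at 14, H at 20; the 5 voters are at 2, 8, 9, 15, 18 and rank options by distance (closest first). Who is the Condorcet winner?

With single-peaked preferences on a line, the Condorcet winner is the candidate closest to the median voter.
The median voter (position 9) is closest to F at 9.
Check: F vs G — voters closer to F: 3 of 5.

F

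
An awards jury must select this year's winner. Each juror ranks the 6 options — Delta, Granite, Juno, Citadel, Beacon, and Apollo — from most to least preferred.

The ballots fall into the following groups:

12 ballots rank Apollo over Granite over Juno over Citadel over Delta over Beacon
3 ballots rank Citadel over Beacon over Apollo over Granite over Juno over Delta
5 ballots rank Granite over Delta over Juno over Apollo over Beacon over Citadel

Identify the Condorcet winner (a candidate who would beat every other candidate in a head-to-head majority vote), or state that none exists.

Head-to-head results (20 voters total):
Delta vs Granite: Granite wins 20–0.
Delta vs Juno: Juno wins 15–5.
Delta vs Citadel: Citadel wins 15–5.
Delta vs Beacon: Delta wins 17–3.
Delta vs Apollo: Apollo wins 15–5.
Granite vs Juno: Granite wins 20–0.
Granite vs Citadel: Granite wins 17–3.
Granite vs Beacon: Granite wins 17–3.
Granite vs Apollo: Apollo wins 15–5.
Juno vs Citadel: Juno wins 17–3.
Juno vs Beacon: Juno wins 17–3.
Juno vs Apollo: Apollo wins 15–5.
Citadel vs Beacon: Citadel wins 15–5.
Citadel vs Apollo: Apollo wins 17–3.
Beacon vs Apollo: Apollo wins 17–3.
Apollo beats each rival — Delta (15–5), Granite (15–5), Juno (15–5), Citadel (17–3), Beacon (17–3) — so Apollo is the Condorcet winner.

Apollo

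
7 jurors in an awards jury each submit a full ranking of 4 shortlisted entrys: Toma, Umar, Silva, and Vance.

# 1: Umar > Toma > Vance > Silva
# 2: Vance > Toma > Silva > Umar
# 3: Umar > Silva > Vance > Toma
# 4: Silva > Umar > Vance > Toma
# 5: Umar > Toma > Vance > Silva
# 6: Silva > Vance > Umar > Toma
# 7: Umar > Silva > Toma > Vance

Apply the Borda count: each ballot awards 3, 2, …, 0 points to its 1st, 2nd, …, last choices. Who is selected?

Borda scores:
  Toma: 2 + 2 + 0 + 0 + 2 + 0 + 1 = 7
  Umar: 3 + 0 + 3 + 2 + 3 + 1 + 3 = 15
  Silva: 0 + 1 + 2 + 3 + 0 + 3 + 2 = 11
  Vance: 1 + 3 + 1 + 1 + 1 + 2 + 0 = 9
Umar has the highest total.

Umar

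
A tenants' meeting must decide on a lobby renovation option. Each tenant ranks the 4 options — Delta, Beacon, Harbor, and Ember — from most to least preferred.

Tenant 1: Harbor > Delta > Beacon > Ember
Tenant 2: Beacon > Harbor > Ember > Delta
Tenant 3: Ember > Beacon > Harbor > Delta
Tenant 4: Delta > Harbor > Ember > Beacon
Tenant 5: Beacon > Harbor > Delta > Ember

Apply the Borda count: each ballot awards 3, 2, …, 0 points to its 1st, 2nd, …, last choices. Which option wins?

Borda scores:
  Delta: 2 + 0 + 0 + 3 + 1 = 6
  Beacon: 1 + 3 + 2 + 0 + 3 = 9
  Harbor: 3 + 2 + 1 + 2 + 2 = 10
  Ember: 0 + 1 + 3 + 1 + 0 = 5
Harbor has the highest total.

Harbor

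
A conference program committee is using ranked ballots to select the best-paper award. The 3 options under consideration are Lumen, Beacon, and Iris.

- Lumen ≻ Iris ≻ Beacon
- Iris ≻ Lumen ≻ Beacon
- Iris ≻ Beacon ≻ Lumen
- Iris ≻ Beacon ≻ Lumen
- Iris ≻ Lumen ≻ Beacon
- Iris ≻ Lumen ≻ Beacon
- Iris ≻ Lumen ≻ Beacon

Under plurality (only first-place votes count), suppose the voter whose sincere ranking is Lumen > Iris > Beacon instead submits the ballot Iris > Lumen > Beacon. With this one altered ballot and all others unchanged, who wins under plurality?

Iris

First-place totals with the altered ballot: Lumen 0, Beacon 0, Iris 7.
The winner is unchanged: still Iris.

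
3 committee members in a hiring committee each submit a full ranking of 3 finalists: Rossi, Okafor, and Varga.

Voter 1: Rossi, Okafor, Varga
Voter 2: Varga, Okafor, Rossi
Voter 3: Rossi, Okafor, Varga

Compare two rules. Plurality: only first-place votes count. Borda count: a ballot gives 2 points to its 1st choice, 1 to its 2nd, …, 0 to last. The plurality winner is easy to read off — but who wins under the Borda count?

Rossi

Plurality first-place counts: Rossi 2, Okafor 0, Varga 1 → Rossi.
Borda totals: Rossi 4, Okafor 3, Varga 2 → Rossi.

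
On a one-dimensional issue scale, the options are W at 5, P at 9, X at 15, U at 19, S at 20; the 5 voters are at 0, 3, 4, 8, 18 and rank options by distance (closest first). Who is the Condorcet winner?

W

With single-peaked preferences on a line, the Condorcet winner is the candidate closest to the median voter.
The median voter (position 4) is closest to W at 5.
Check: W vs S — voters closer to W: 4 of 5.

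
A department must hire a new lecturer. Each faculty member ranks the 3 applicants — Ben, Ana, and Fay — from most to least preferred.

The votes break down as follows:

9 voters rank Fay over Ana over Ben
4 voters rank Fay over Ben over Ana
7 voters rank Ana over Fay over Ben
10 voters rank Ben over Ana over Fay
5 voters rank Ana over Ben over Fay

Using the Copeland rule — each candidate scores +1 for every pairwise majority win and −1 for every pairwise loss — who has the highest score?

Pairwise results:
  Ben vs Ana: Ana wins 21–14.
  Ben vs Fay: Fay wins 20–15.
  Ana vs Fay: Ana wins 22–13.
Copeland scores (wins − losses):
  Ben: 0 − 2 = -2
  Ana: 2 − 0 = 2
  Fay: 1 − 1 = 0
Ana has the best Copeland score.

Ana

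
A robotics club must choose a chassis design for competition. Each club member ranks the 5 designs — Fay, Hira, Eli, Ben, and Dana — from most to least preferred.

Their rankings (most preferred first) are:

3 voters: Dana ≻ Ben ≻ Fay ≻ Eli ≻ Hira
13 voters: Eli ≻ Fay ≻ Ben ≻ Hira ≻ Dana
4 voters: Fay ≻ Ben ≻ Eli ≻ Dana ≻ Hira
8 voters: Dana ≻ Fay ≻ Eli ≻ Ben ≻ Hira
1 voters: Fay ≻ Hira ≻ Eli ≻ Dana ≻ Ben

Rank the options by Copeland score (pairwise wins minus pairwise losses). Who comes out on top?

Pairwise results:
  Fay vs Hira: Fay wins 29–0.
  Fay vs Eli: Fay wins 16–13.
  Fay vs Ben: Fay wins 26–3.
  Fay vs Dana: Fay wins 18–11.
  Hira vs Eli: Eli wins 28–1.
  Hira vs Ben: Ben wins 28–1.
  Hira vs Dana: Dana wins 15–14.
  Eli vs Ben: Eli wins 22–7.
  Eli vs Dana: Eli wins 18–11.
  Ben vs Dana: Ben wins 17–12.
Copeland scores (wins − losses):
  Fay: 4 − 0 = 4
  Hira: 0 − 4 = -4
  Eli: 3 − 1 = 2
  Ben: 2 − 2 = 0
  Dana: 1 − 3 = -2
Fay has the best Copeland score.

Fay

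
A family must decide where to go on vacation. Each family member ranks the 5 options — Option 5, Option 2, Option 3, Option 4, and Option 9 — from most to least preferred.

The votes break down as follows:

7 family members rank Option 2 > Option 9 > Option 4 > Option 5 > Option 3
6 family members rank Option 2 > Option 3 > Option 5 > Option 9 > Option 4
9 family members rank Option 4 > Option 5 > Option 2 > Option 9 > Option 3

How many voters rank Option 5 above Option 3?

16

Ballots ranking Option 5 above Option 3: 7+9 = 16.
Ballots ranking Option 3 above Option 5: 6.
So 16 of 22 voters prefer Option 5 to Option 3.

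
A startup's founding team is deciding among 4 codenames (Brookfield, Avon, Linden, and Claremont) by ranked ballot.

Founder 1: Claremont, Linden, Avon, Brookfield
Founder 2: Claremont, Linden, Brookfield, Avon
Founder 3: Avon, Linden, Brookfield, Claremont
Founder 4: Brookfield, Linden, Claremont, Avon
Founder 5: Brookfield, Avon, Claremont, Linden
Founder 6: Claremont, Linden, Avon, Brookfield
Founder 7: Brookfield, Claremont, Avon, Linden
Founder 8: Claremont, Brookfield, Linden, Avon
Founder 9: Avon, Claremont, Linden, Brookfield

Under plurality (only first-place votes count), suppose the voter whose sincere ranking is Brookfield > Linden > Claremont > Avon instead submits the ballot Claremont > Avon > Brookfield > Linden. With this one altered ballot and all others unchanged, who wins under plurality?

First-place totals with the altered ballot: Brookfield 2, Avon 2, Linden 0, Claremont 5.
The winner is unchanged: still Claremont.

Claremont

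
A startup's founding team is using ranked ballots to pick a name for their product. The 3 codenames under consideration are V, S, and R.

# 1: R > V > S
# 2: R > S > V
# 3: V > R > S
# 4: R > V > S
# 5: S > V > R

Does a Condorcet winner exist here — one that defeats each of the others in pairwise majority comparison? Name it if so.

R

Head-to-head results (5 voters total):
V vs S: V wins 3–2.
V vs R: R wins 3–2.
S vs R: R wins 4–1.
R beats each rival — V (3–2), S (4–1) — so R is the Condorcet winner.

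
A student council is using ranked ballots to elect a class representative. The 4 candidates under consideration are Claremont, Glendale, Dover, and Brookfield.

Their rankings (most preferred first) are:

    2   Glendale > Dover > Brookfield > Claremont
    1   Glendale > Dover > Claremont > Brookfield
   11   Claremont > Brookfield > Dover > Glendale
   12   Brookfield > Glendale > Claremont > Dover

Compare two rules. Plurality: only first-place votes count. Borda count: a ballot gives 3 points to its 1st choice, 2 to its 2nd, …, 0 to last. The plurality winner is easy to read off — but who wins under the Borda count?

Plurality first-place counts: Claremont 11, Glendale 3, Dover 0, Brookfield 12 → Brookfield.
Borda totals: Claremont 46, Glendale 33, Dover 17, Brookfield 60 → Brookfield.

Brookfield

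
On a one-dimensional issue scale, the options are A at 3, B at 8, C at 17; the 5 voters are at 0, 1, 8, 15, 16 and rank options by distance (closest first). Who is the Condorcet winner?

B

With single-peaked preferences on a line, the Condorcet winner is the candidate closest to the median voter.
The median voter (position 8) is closest to B at 8.
Check: B vs C — voters closer to B: 3 of 5.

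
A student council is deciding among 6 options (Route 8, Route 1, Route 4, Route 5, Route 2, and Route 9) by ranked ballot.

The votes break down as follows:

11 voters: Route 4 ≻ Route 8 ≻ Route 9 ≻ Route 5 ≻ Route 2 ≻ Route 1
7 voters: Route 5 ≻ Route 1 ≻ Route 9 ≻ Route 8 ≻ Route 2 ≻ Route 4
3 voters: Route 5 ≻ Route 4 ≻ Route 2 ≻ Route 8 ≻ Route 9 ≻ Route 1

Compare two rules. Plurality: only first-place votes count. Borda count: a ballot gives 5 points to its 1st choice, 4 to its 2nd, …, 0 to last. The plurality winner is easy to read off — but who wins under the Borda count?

Plurality first-place counts: Route 8 0, Route 1 0, Route 4 11, Route 5 10, Route 2 0, Route 9 0 → Route 4.
Borda totals: Route 8 64, Route 1 28, Route 4 67, Route 5 72, Route 2 27, Route 9 57 → Route 5.

Route 5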